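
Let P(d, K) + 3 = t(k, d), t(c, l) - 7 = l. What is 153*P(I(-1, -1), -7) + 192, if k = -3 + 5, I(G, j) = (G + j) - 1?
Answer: 345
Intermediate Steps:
I(G, j) = -1 + G + j
k = 2
t(c, l) = 7 + l
P(d, K) = 4 + d (P(d, K) = -3 + (7 + d) = 4 + d)
153*P(I(-1, -1), -7) + 192 = 153*(4 + (-1 - 1 - 1)) + 192 = 153*(4 - 3) + 192 = 153*1 + 192 = 153 + 192 = 345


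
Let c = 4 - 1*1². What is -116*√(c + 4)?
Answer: -116*√7 ≈ -306.91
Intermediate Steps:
c = 3 (c = 4 - 1*1 = 4 - 1 = 3)
-116*√(c + 4) = -116*√(3 + 4) = -116*√7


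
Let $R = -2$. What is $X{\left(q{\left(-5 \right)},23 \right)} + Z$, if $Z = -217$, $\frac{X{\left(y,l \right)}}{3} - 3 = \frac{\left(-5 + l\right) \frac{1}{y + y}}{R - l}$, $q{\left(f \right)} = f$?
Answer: $- \frac{25973}{125} \approx -207.78$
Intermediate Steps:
$X{\left(y,l \right)} = 9 + \frac{3 \left(-5 + l\right)}{2 y \left(-2 - l\right)}$ ($X{\left(y,l \right)} = 9 + 3 \frac{\left(-5 + l\right) \frac{1}{y + y}}{-2 - l} = 9 + 3 \frac{\left(-5 + l\right) \frac{1}{2 y}}{-2 - l} = 9 + 3 \frac{\frac{1}{2} \frac{1}{y} \left(-5 + l\right)}{-2 - l} = 9 + 3 \frac{-5 + l}{2 y \left(-2 - l\right)} = 9 + \frac{3 \left(-5 + l\right)}{2 y \left(-2 - l\right)}$)
$X{\left(q{\left(-5 \right)},23 \right)} + Z = \frac{3 \left(5 - 23 + 12 \left(-5\right) + 6 \cdot 23 \left(-5\right)\right)}{2 \left(-5\right) \left(2 + 23\right)} - 217 = \frac{3}{2} \left(- \frac{1}{5}\right) \frac{1}{25} \left(5 - 23 - 60 - 690\right) - 217 = \frac{3}{2} \left(- \frac{1}{5}\right) \frac{1}{25} \left(-768\right) - 217 = \frac{1152}{125} - 217 = - \frac{25973}{125}$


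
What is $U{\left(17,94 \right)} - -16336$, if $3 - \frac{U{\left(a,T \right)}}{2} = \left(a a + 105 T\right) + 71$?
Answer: $-4118$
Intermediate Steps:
$U{\left(a,T \right)} = -136 - 210 T - 2 a^{2}$ ($U{\left(a,T \right)} = 6 - 2 \left(\left(a a + 105 T\right) + 71\right) = 6 - 2 \left(\left(a^{2} + 105 T\right) + 71\right) = 6 - 2 \left(71 + a^{2} + 105 T\right) = 6 - \left(142 + 2 a^{2} + 210 T\right) = -136 - 210 T - 2 a^{2}$)
$U{\left(17,94 \right)} - -16336 = \left(-136 - 19740 - 2 \cdot 17^{2}\right) - -16336 = \left(-136 - 19740 - 578\right) + 16336 = -20454 + 16336 = -4118$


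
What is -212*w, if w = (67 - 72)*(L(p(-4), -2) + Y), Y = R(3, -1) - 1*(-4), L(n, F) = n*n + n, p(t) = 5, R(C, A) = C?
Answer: 39220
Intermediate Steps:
L(n, F) = n + n² (L(n, F) = n² + n = n + n²)
Y = 7 (Y = 3 - 1*(-4) = 3 + 4 = 7)
w = -185 (w = (67 - 72)*(5*(1 + 5) + 7) = -5*(5*6 + 7) = -5*(30 + 7) = -5*37 = -185)
-212*w = -212*(-185) = 39220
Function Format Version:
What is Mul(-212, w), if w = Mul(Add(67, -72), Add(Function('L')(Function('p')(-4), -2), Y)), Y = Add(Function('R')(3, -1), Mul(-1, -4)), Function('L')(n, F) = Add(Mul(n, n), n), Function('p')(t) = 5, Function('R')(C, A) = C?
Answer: 39220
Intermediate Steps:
Function('L')(n, F) = Add(n, Pow(n, 2)) (Function('L')(n, F) = Add(Pow(n, 2), n) = Add(n, Pow(n, 2)))
Y = 7 (Y = Add(3, Mul(-1, -4)) = Add(3, 4) = 7)
w = -185 (w = Mul(Add(67, -72), Add(Mul(5, Add(1, 5)), 7)) = Mul(-5, Add(Mul(5, 6), 7)) = Mul(-5, Add(30, 7)) = Mul(-5, 37) = -185)
Mul(-212, w) = Mul(-212, -185) = 39220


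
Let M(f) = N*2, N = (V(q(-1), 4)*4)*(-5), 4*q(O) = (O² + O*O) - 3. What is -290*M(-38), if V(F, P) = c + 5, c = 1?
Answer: 69600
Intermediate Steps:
q(O) = -¾ + O²/2 (q(O) = ((O² + O*O) - 3)/4 = ((O² + O²) - 3)/4 = (2*O² - 3)/4 = (-3 + 2*O²)/4 = -¾ + O²/2)
V(F, P) = 6 (V(F, P) = 1 + 5 = 6)
N = -120 (N = (6*4)*(-5) = 24*(-5) = -120)
M(f) = -240 (M(f) = -120*2 = -240)
-290*M(-38) = -290*(-240) = 69600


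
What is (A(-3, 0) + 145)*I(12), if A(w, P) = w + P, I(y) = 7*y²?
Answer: 143136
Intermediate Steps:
A(w, P) = P + w
(A(-3, 0) + 145)*I(12) = ((0 - 3) + 145)*(7*12²) = (-3 + 145)*(7*144) = 142*1008 = 143136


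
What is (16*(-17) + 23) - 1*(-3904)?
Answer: 3655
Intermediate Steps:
(16*(-17) + 23) - 1*(-3904) = (-272 + 23) + 3904 = -249 + 3904 = 3655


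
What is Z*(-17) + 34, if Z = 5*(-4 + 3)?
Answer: 119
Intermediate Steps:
Z = -5 (Z = 5*(-1) = -5)
Z*(-17) + 34 = -5*(-17) + 34 = 85 + 34 = 119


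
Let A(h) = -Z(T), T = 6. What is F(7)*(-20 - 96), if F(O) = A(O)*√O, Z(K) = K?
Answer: 696*√7 ≈ 1841.4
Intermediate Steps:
A(h) = -6 (A(h) = -1*6 = -6)
F(O) = -6*√O
F(7)*(-20 - 96) = (-6*√7)*(-20 - 96) = -6*√7*(-116) = 696*√7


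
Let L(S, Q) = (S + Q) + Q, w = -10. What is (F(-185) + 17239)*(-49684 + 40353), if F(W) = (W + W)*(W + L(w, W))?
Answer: -2111502659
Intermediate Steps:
L(S, Q) = S + 2*Q (L(S, Q) = (Q + S) + Q = S + 2*Q)
F(W) = 2*W*(-10 + 3*W) (F(W) = (W + W)*(W + (-10 + 2*W)) = (2*W)*(-10 + 3*W) = 2*W*(-10 + 3*W))
(F(-185) + 17239)*(-49684 + 40353) = (2*(-185)*(-10 + 3*(-185)) + 17239)*(-49684 + 40353) = (2*(-185)*(-10 - 555) + 17239)*(-9331) = (2*(-185)*(-565) + 17239)*(-9331) = (209050 + 17239)*(-9331) = 226289*(-9331) = -2111502659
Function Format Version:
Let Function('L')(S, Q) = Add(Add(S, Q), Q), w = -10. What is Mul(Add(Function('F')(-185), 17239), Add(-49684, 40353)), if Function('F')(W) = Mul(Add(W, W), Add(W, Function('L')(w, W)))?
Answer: -2111502659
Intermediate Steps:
Function('L')(S, Q) = Add(S, Mul(2, Q)) (Function('L')(S, Q) = Add(Add(Q, S), Q) = Add(S, Mul(2, Q)))
Function('F')(W) = Mul(2, W, Add(-10, Mul(3, W))) (Function('F')(W) = Mul(Add(W, W), Add(W, Add(-10, Mul(2, W)))) = Mul(Mul(2, W), Add(-10, Mul(3, W))) = Mul(2, W, Add(-10, Mul(3, W))))
Mul(Add(Function('F')(-185), 17239), Add(-49684, 40353)) = Mul(Add(Mul(2, -185, Add(-10, Mul(3, -185))), 17239), Add(-49684, 40353)) = Mul(Add(Mul(2, -185, Add(-10, -555)), 17239), -9331) = Mul(Add(Mul(2, -185, -565), 17239), -9331) = Mul(Add(209050, 17239), -9331) = Mul(226289, -9331) = -2111502659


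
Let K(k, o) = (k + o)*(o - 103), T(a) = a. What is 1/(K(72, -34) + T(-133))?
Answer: -1/5339 ≈ -0.00018730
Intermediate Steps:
K(k, o) = (-103 + o)*(k + o) (K(k, o) = (k + o)*(-103 + o) = (-103 + o)*(k + o))
1/(K(72, -34) + T(-133)) = 1/(((-34)**2 - 103*72 - 103*(-34) + 72*(-34)) - 133) = 1/((1156 - 7416 + 3502 - 2448) - 133) = 1/(-5206 - 133) = 1/(-5339) = -1/5339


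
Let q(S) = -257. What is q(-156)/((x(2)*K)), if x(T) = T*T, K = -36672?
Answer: 257/146688 ≈ 0.0017520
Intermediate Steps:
x(T) = T²
q(-156)/((x(2)*K)) = -257/(2²*(-36672)) = -257/(4*(-36672)) = -257/(-146688) = -257*(-1/146688) = 257/146688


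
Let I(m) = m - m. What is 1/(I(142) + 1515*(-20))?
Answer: -1/30300 ≈ -3.3003e-5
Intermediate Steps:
I(m) = 0
1/(I(142) + 1515*(-20)) = 1/(0 + 1515*(-20)) = 1/(0 - 30300) = 1/(-30300) = -1/30300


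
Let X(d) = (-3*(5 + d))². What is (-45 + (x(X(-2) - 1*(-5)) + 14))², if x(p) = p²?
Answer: 54243225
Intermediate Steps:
X(d) = (-15 - 3*d)²
(-45 + (x(X(-2) - 1*(-5)) + 14))² = (-45 + ((9*(5 - 2)² - 1*(-5))² + 14))² = (-45 + ((9*3² + 5)² + 14))² = (-45 + ((9*9 + 5)² + 14))² = (-45 + ((81 + 5)² + 14))² = (-45 + (86² + 14))² = (-45 + (7396 + 14))² = (-45 + 7410)² = 7365² = 54243225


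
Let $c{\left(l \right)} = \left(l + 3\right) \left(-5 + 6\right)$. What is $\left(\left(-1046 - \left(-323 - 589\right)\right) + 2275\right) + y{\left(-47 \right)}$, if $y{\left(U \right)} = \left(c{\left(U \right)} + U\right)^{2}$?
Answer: $10422$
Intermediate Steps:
$c{\left(l \right)} = 3 + l$ ($c{\left(l \right)} = \left(3 + l\right) 1 = 3 + l$)
$y{\left(U \right)} = \left(3 + 2 U\right)^{2}$ ($y{\left(U \right)} = \left(\left(3 + U\right) + U\right)^{2} = \left(3 + 2 U\right)^{2}$)
$\left(\left(-1046 - \left(-323 - 589\right)\right) + 2275\right) + y{\left(-47 \right)} = \left(\left(-1046 - \left(-323 - 589\right)\right) + 2275\right) + \left(3 + 2 \left(-47\right)\right)^{2} = \left(\left(-1046 - -912\right) + 2275\right) + \left(3 - 94\right)^{2} = \left(\left(-1046 + 912\right) + 2275\right) + \left(-91\right)^{2} = \left(-134 + 2275\right) + 8281 = 2141 + 8281 = 10422$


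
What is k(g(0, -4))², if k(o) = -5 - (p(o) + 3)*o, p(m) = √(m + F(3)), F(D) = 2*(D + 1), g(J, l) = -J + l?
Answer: 225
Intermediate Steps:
g(J, l) = l - J
F(D) = 2 + 2*D (F(D) = 2*(1 + D) = 2 + 2*D)
p(m) = √(8 + m) (p(m) = √(m + (2 + 2*3)) = √(m + (2 + 6)) = √(m + 8) = √(8 + m))
k(o) = -5 - o*(3 + √(8 + o)) (k(o) = -5 - (√(8 + o) + 3)*o = -5 - (3 + √(8 + o))*o = -5 - o*(3 + √(8 + o)))
k(g(0, -4))² = (-5 - 3*(-4 - 1*0) - (-4 - 1*0)*√(8 + (-4 - 1*0)))² = (-5 - 3*(-4 + 0) - (-4 + 0)*√(8 + (-4 + 0)))² = (-5 - 3*(-4) - 1*(-4)*√(8 - 4))² = (-5 + 12 - 1*(-4)*√4)² = (-5 + 12 - 1*(-4)*2)² = (-5 + 12 + 8)² = 15² = 225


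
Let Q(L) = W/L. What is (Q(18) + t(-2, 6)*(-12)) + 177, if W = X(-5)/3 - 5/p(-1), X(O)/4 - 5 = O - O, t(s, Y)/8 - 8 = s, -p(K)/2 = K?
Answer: -43067/108 ≈ -398.77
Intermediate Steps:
p(K) = -2*K
t(s, Y) = 64 + 8*s
X(O) = 20 (X(O) = 20 + 4*(O - O) = 20 + 4*0 = 20 + 0 = 20)
W = 25/6 (W = 20/3 - 5/((-2*(-1))) = 20*(⅓) - 5/2 = 20/3 - 5*½ = 20/3 - 5/2 = 25/6 ≈ 4.1667)
Q(L) = 25/(6*L)
(Q(18) + t(-2, 6)*(-12)) + 177 = ((25/6)/18 + (64 + 8*(-2))*(-12)) + 177 = ((25/6)*(1/18) + (64 - 16)*(-12)) + 177 = (25/108 + 48*(-12)) + 177 = (25/108 - 576) + 177 = -62183/108 + 177 = -43067/108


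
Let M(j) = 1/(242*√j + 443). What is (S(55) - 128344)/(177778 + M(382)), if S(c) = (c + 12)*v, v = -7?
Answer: -46164969358115557/63713413410329837 + 257626*√382/5792128491848167 ≈ -0.72457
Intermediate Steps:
S(c) = -84 - 7*c (S(c) = (c + 12)*(-7) = (12 + c)*(-7) = -84 - 7*c)
M(j) = 1/(443 + 242*√j)
(S(55) - 128344)/(177778 + M(382)) = ((-84 - 7*55) - 128344)/(177778 + 1/(443 + 242*√382)) = ((-84 - 385) - 128344)/(177778 + 1/(443 + 242*√382)) = (-469 - 128344)/(177778 + 1/(443 + 242*√382)) = -128813/(177778 + 1/(443 + 242*√382))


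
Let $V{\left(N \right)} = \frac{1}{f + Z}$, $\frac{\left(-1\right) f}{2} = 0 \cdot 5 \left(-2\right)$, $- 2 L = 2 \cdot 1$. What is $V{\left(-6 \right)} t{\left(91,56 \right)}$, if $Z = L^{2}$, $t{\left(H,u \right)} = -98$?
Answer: $-98$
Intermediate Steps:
$L = -1$ ($L = - \frac{2 \cdot 1}{2} = \left(- \frac{1}{2}\right) 2 = -1$)
$f = 0$ ($f = - 2 \cdot 0 \cdot 5 \left(-2\right) = - 2 \cdot 0 \left(-2\right) = \left(-2\right) 0 = 0$)
$Z = 1$ ($Z = \left(-1\right)^{2} = 1$)
$V{\left(N \right)} = 1$ ($V{\left(N \right)} = \frac{1}{0 + 1} = 1^{-1} = 1$)
$V{\left(-6 \right)} t{\left(91,56 \right)} = 1 \left(-98\right) = -98$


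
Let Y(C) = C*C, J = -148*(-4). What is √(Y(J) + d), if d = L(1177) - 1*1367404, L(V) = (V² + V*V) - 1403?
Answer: √1752315 ≈ 1323.8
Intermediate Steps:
J = 592
L(V) = -1403 + 2*V² (L(V) = (V² + V²) - 1403 = 2*V² - 1403 = -1403 + 2*V²)
Y(C) = C²
d = 1401851 (d = (-1403 + 2*1177²) - 1*1367404 = (-1403 + 2*1385329) - 1367404 = (-1403 + 2770658) - 1367404 = 2769255 - 1367404 = 1401851)
√(Y(J) + d) = √(592² + 1401851) = √(350464 + 1401851) = √1752315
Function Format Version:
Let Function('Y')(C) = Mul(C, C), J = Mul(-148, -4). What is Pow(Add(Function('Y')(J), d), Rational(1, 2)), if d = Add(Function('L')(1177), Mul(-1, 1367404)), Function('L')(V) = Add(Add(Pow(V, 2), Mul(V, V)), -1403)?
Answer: Pow(1752315, Rational(1, 2)) ≈ 1323.8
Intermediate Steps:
J = 592
Function('L')(V) = Add(-1403, Mul(2, Pow(V, 2))) (Function('L')(V) = Add(Add(Pow(V, 2), Pow(V, 2)), -1403) = Add(Mul(2, Pow(V, 2)), -1403) = Add(-1403, Mul(2, Pow(V, 2))))
Function('Y')(C) = Pow(C, 2)
d = 1401851 (d = Add(Add(-1403, Mul(2, Pow(1177, 2))), Mul(-1, 1367404)) = Add(Add(-1403, Mul(2, 1385329)), -1367404) = Add(Add(-1403, 2770658), -1367404) = Add(2769255, -1367404) = 1401851)
Pow(Add(Function('Y')(J), d), Rational(1, 2)) = Pow(Add(Pow(592, 2), 1401851), Rational(1, 2)) = Pow(Add(350464, 1401851), Rational(1, 2)) = Pow(1752315, Rational(1, 2))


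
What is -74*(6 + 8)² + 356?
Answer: -14148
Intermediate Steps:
-74*(6 + 8)² + 356 = -74*14² + 356 = -74*196 + 356 = -14504 + 356 = -14148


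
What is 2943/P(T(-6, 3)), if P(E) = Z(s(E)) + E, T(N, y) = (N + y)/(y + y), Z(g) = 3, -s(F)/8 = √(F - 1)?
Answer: 5886/5 ≈ 1177.2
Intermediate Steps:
s(F) = -8*√(-1 + F) (s(F) = -8*√(F - 1) = -8*√(-1 + F))
T(N, y) = (N + y)/(2*y) (T(N, y) = (N + y)/((2*y)) = (N + y)*(1/(2*y)) = (N + y)/(2*y))
P(E) = 3 + E
2943/P(T(-6, 3)) = 2943/(3 + (½)*(-6 + 3)/3) = 2943/(3 + (½)*(⅓)*(-3)) = 2943/(3 - ½) = 2943/(5/2) = 2943*(⅖) = 5886/5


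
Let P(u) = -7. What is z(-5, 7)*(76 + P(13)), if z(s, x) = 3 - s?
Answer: 552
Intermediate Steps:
z(-5, 7)*(76 + P(13)) = (3 - 1*(-5))*(76 - 7) = (3 + 5)*69 = 8*69 = 552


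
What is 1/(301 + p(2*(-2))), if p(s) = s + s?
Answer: 1/293 ≈ 0.0034130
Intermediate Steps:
p(s) = 2*s
1/(301 + p(2*(-2))) = 1/(301 + 2*(2*(-2))) = 1/(301 + 2*(-4)) = 1/(301 - 8) = 1/293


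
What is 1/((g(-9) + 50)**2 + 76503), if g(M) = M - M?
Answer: 1/79003 ≈ 1.2658e-5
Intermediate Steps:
g(M) = 0
1/((g(-9) + 50)**2 + 76503) = 1/((0 + 50)**2 + 76503) = 1/(50**2 + 76503) = 1/(2500 + 76503) = 1/79003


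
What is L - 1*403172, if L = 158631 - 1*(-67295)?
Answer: -177246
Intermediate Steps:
L = 225926 (L = 158631 + 67295 = 225926)
L - 1*403172 = 225926 - 1*403172 = 225926 - 403172 = -177246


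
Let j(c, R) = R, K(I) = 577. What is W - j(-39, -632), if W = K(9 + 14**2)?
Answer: 1209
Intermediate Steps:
W = 577
W - j(-39, -632) = 577 - 1*(-632) = 577 + 632 = 1209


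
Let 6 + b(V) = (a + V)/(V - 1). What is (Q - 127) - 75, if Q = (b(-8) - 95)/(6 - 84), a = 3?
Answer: -70450/351 ≈ -200.71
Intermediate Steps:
b(V) = -6 + (3 + V)/(-1 + V) (b(V) = -6 + (3 + V)/(V - 1) = -6 + (3 + V)/(-1 + V))
Q = 452/351 (Q = ((9 - 5*(-8))/(-1 - 8) - 95)/(6 - 84) = ((9 + 40)/(-9) - 95)/(-78) = (-1/9*49 - 95)*(-1/78) = (-49/9 - 95)*(-1/78) = -904/9*(-1/78) = 452/351 ≈ 1.2877)
(Q - 127) - 75 = (452/351 - 127) - 75 = -44125/351 - 75 = -70450/351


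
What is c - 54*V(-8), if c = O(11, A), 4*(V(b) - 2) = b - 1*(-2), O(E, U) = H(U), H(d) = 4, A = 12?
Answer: -23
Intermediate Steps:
O(E, U) = 4
V(b) = 5/2 + b/4 (V(b) = 2 + (b - 1*(-2))/4 = 2 + (b + 2)/4 = 2 + (2 + b)/4 = 2 + (½ + b/4) = 5/2 + b/4)
c = 4
c - 54*V(-8) = 4 - 54*(5/2 + (¼)*(-8)) = 4 - 54*(5/2 - 2) = 4 - 54*½ = 4 - 27 = -23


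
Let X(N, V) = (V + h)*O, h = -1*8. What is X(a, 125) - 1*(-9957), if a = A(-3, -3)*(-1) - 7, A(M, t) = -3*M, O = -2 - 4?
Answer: 9255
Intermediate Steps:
O = -6
h = -8
a = -16 (a = -3*(-3)*(-1) - 7 = 9*(-1) - 7 = -9 - 7 = -16)
X(N, V) = 48 - 6*V (X(N, V) = (V - 8)*(-6) = (-8 + V)*(-6) = 48 - 6*V)
X(a, 125) - 1*(-9957) = (48 - 6*125) - 1*(-9957) = (48 - 750) + 9957 = -702 + 9957 = 9255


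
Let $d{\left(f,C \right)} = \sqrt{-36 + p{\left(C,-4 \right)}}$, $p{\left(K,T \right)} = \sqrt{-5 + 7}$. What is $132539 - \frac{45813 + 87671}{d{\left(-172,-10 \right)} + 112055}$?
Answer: $132539 - \frac{133484}{112055 + i \sqrt{36 - \sqrt{2}}} \approx 1.3254 \cdot 10^{5} + 6.2519 \cdot 10^{-5} i$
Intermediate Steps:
$p{\left(K,T \right)} = \sqrt{2}$
$d{\left(f,C \right)} = \sqrt{-36 + \sqrt{2}}$
$132539 - \frac{45813 + 87671}{d{\left(-172,-10 \right)} + 112055} = 132539 - \frac{45813 + 87671}{\sqrt{-36 + \sqrt{2}} + 112055} = 132539 - \frac{133484}{112055 + \sqrt{-36 + \sqrt{2}}}$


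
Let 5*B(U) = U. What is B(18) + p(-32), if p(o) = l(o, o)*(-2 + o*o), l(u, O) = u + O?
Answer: -327022/5 ≈ -65404.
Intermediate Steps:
B(U) = U/5
l(u, O) = O + u
p(o) = 2*o*(-2 + o²) (p(o) = (o + o)*(-2 + o*o) = (2*o)*(-2 + o²) = 2*o*(-2 + o²))
B(18) + p(-32) = (⅕)*18 + 2*(-32)*(-2 + (-32)²) = 18/5 + 2*(-32)*(-2 + 1024) = 18/5 + 2*(-32)*1022 = 18/5 - 65408 = -327022/5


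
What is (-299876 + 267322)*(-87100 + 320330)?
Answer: -7592569420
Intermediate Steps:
(-299876 + 267322)*(-87100 + 320330) = -32554*233230 = -7592569420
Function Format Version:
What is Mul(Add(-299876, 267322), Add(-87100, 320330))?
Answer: -7592569420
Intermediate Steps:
Mul(Add(-299876, 267322), Add(-87100, 320330)) = Mul(-32554, 233230) = -7592569420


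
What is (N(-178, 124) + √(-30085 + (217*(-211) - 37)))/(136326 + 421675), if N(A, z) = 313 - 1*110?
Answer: 203/558001 + I*√75909/558001 ≈ 0.0003638 + 0.00049376*I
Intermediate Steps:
N(A, z) = 203 (N(A, z) = 313 - 110 = 203)
(N(-178, 124) + √(-30085 + (217*(-211) - 37)))/(136326 + 421675) = (203 + √(-30085 + (217*(-211) - 37)))/(136326 + 421675) = (203 + √(-30085 + (-45787 - 37)))/558001 = (203 + √(-30085 - 45824))*(1/558001) = (203 + √(-75909))*(1/558001) = (203 + I*√75909)*(1/558001) = 203/558001 + I*√75909/558001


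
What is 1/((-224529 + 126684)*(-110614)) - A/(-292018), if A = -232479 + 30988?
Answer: -545185624677878/790129662210735 ≈ -0.68999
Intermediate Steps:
A = -201491
1/((-224529 + 126684)*(-110614)) - A/(-292018) = 1/((-224529 + 126684)*(-110614)) - 1*(-201491)/(-292018) = -1/110614/(-97845) + 201491*(-1/292018) = -1/97845*(-1/110614) - 201491/292018 = 1/10823026830 - 201491/292018 = -545185624677878/790129662210735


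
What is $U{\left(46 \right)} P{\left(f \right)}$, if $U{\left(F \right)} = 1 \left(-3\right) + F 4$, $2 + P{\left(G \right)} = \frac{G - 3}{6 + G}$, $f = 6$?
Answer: $- \frac{1267}{4} \approx -316.75$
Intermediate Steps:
$P{\left(G \right)} = -2 + \frac{-3 + G}{6 + G}$ ($P{\left(G \right)} = -2 + \frac{G - 3}{6 + G} = -2 + \frac{-3 + G}{6 + G}$)
$U{\left(F \right)} = -3 + 4 F$
$U{\left(46 \right)} P{\left(f \right)} = \left(-3 + 4 \cdot 46\right) \frac{-15 - 6}{6 + 6} = \left(-3 + 184\right) \frac{-15 - 6}{12} = 181 \cdot \frac{1}{12} \left(-21\right) = 181 \left(- \frac{7}{4}\right) = - \frac{1267}{4}$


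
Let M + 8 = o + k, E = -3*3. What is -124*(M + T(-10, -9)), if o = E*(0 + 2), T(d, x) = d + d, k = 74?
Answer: -3472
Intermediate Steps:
E = -9
T(d, x) = 2*d
o = -18 (o = -9*(0 + 2) = -9*2 = -18)
M = 48 (M = -8 + (-18 + 74) = -8 + 56 = 48)
-124*(M + T(-10, -9)) = -124*(48 + 2*(-10)) = -124*(48 - 20) = -124*28 = -3472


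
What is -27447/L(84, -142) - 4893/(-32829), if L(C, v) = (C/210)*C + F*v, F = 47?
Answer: 1555915067/363329486 ≈ 4.2824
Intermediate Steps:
L(C, v) = 47*v + C²/210 (L(C, v) = (C/210)*C + 47*v = C²/210 + 47*v = 47*v + C²/210)
-27447/L(84, -142) - 4893/(-32829) = -27447/(47*(-142) + (1/210)*84²) - 4893/(-32829) = -27447/(-6674 + (1/210)*7056) - 4893*(-1/32829) = -27447/(-6674 + 168/5) + 1631/10943 = -27447/(-33202/5) + 1631/10943 = -27447*(-5/33202) + 1631/10943 = 137235/33202 + 1631/10943 = 1555915067/363329486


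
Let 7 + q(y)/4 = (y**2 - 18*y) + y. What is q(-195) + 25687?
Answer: 191019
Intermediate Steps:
q(y) = -28 - 68*y + 4*y**2 (q(y) = -28 + 4*((y**2 - 18*y) + y) = -28 + 4*(y**2 - 17*y) = -28 + (-68*y + 4*y**2) = -28 - 68*y + 4*y**2)
q(-195) + 25687 = (-28 - 68*(-195) + 4*(-195)**2) + 25687 = (-28 + 13260 + 4*38025) + 25687 = (-28 + 13260 + 152100) + 25687 = 165332 + 25687 = 191019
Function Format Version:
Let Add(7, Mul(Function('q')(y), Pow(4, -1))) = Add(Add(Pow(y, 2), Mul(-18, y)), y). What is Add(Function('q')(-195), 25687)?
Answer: 191019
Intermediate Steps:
Function('q')(y) = Add(-28, Mul(-68, y), Mul(4, Pow(y, 2))) (Function('q')(y) = Add(-28, Mul(4, Add(Add(Pow(y, 2), Mul(-18, y)), y))) = Add(-28, Mul(4, Add(Pow(y, 2), Mul(-17, y)))) = Add(-28, Add(Mul(-68, y), Mul(4, Pow(y, 2)))) = Add(-28, Mul(-68, y), Mul(4, Pow(y, 2))))
Add(Function('q')(-195), 25687) = Add(Add(-28, Mul(-68, -195), Mul(4, Pow(-195, 2))), 25687) = Add(Add(-28, 13260, Mul(4, 38025)), 25687) = Add(Add(-28, 13260, 152100), 25687) = Add(165332, 25687) = 191019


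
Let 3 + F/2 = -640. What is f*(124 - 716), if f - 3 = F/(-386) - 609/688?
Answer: -26758363/8299 ≈ -3224.3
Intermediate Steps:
F = -1286 (F = -6 + 2*(-640) = -6 - 1280 = -1286)
f = 723199/132784 (f = 3 + (-1286/(-386) - 609/688) = 3 + (-1286*(-1/386) - 609*1/688) = 3 + (643/193 - 609/688) = 3 + 324847/132784 = 723199/132784 ≈ 5.4464)
f*(124 - 716) = 723199*(124 - 716)/132784 = (723199/132784)*(-592) = -26758363/8299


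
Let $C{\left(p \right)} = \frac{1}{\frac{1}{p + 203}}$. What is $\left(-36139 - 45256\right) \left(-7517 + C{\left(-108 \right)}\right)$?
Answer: $604113690$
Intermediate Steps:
$C{\left(p \right)} = 203 + p$ ($C{\left(p \right)} = \frac{1}{\frac{1}{203 + p}} = 203 + p$)
$\left(-36139 - 45256\right) \left(-7517 + C{\left(-108 \right)}\right) = \left(-36139 - 45256\right) \left(-7517 + \left(203 - 108\right)\right) = - 81395 \left(-7517 + 95\right) = \left(-81395\right) \left(-7422\right) = 604113690$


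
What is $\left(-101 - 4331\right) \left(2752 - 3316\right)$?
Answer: $2499648$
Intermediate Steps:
$\left(-101 - 4331\right) \left(2752 - 3316\right) = \left(-4432\right) \left(-564\right) = 2499648$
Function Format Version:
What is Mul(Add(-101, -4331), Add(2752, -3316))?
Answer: 2499648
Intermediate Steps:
Mul(Add(-101, -4331), Add(2752, -3316)) = Mul(-4432, -564) = 2499648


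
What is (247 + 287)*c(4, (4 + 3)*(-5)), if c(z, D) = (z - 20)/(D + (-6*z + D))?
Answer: 4272/47 ≈ 90.894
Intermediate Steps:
c(z, D) = (-20 + z)/(-6*z + 2*D) (c(z, D) = (-20 + z)/(D + (D - 6*z)) = (-20 + z)/(-6*z + 2*D))
(247 + 287)*c(4, (4 + 3)*(-5)) = (247 + 287)*((-20 + 4)/(2*((4 + 3)*(-5) - 3*4))) = 534*((½)*(-16)/(7*(-5) - 12)) = 534*((½)*(-16)/(-35 - 12)) = 534*((½)*(-16)/(-47)) = 534*((½)*(-1/47)*(-16)) = 534*(8/47) = 4272/47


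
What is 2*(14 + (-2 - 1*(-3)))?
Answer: 30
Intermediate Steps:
2*(14 + (-2 - 1*(-3))) = 2*(14 + (-2 + 3)) = 2*(14 + 1) = 2*15 = 30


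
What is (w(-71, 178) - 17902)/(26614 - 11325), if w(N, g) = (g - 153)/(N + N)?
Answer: -2542109/2171038 ≈ -1.1709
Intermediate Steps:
w(N, g) = (-153 + g)/(2*N) (w(N, g) = (-153 + g)/((2*N)) = (-153 + g)*(1/(2*N)) = (-153 + g)/(2*N))
(w(-71, 178) - 17902)/(26614 - 11325) = ((½)*(-153 + 178)/(-71) - 17902)/(26614 - 11325) = ((½)*(-1/71)*25 - 17902)/15289 = (-25/142 - 17902)*(1/15289) = -2542109/142*1/15289 = -2542109/2171038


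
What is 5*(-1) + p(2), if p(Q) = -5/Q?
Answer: -15/2 ≈ -7.5000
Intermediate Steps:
5*(-1) + p(2) = 5*(-1) - 5/2 = -5 - 5*1/2 = -5 - 5/2 = -15/2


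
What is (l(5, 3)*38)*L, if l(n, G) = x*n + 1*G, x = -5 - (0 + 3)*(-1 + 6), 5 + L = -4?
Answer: 33174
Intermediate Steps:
L = -9 (L = -5 - 4 = -9)
x = -20 (x = -5 - 3*5 = -5 - 1*15 = -5 - 15 = -20)
l(n, G) = G - 20*n (l(n, G) = -20*n + 1*G = -20*n + G = G - 20*n)
(l(5, 3)*38)*L = ((3 - 20*5)*38)*(-9) = ((3 - 100)*38)*(-9) = -97*38*(-9) = -3686*(-9) = 33174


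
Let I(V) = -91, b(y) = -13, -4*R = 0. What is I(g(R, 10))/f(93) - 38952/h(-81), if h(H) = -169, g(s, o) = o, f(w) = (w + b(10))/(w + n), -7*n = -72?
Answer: 1527729/13520 ≈ 113.00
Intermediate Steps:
R = 0 (R = -¼*0 = 0)
n = 72/7 (n = -⅐*(-72) = 72/7 ≈ 10.286)
f(w) = (-13 + w)/(72/7 + w) (f(w) = (w - 13)/(w + 72/7) = (-13 + w)/(72/7 + w))
I(g(R, 10))/f(93) - 38952/h(-81) = -91*(72 + 7*93)/(7*(-13 + 93)) - 38952/(-169) = -91/(7*80/(72 + 651)) - 38952*(-1/169) = -91/(7*80/723) + 38952/169 = -91/(7*(1/723)*80) + 38952/169 = -91/560/723 + 38952/169 = -91*723/560 + 38952/169 = -9399/80 + 38952/169 = 1527729/13520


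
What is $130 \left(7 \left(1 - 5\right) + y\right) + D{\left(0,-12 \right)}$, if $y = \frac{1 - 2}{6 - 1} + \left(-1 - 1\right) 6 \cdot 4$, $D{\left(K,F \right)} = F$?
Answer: $-9918$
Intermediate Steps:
$y = - \frac{241}{5}$ ($y = - \frac{1}{5} + \left(-2\right) 6 \cdot 4 = \left(-1\right) \frac{1}{5} - 48 = - \frac{1}{5} - 48 = - \frac{241}{5} \approx -48.2$)
$130 \left(7 \left(1 - 5\right) + y\right) + D{\left(0,-12 \right)} = 130 \left(7 \left(1 - 5\right) - \frac{241}{5}\right) - 12 = 130 \left(7 \left(-4\right) - \frac{241}{5}\right) - 12 = 130 \left(-28 - \frac{241}{5}\right) - 12 = 130 \left(- \frac{381}{5}\right) - 12 = -9906 - 12 = -9918$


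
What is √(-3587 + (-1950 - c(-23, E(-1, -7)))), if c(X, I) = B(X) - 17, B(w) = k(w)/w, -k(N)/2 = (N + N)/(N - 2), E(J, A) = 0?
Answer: 2*I*√34501/5 ≈ 74.298*I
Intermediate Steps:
k(N) = -4*N/(-2 + N) (k(N) = -2*(N + N)/(N - 2) = -2*2*N/(-2 + N) = -4*N/(-2 + N))
B(w) = -4/(-2 + w) (B(w) = (-4*w/(-2 + w))/w = -4/(-2 + w))
c(X, I) = -17 - 4/(-2 + X) (c(X, I) = -4/(-2 + X) - 17 = -17 - 4/(-2 + X))
√(-3587 + (-1950 - c(-23, E(-1, -7)))) = √(-3587 + (-1950 - (30 - 17*(-23))/(-2 - 23))) = √(-3587 + (-1950 - (30 + 391)/(-25))) = √(-3587 + (-1950 - (-1)*421/25)) = √(-3587 + (-1950 - 1*(-421/25))) = √(-3587 + (-1950 + 421/25)) = √(-3587 - 48329/25) = √(-138004/25) = 2*I*√34501/5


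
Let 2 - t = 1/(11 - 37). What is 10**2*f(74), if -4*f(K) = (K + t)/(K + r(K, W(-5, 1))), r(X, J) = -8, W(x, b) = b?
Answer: -16475/572 ≈ -28.802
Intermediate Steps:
t = 53/26 (t = 2 - 1/(11 - 37) = 2 - 1/(-26) = 2 - 1*(-1/26) = 2 + 1/26 = 53/26 ≈ 2.0385)
f(K) = -(53/26 + K)/(4*(-8 + K)) (f(K) = -(K + 53/26)/(4*(K - 8)) = -(53/26 + K)/(4*(-8 + K)))
10**2*f(74) = 10**2*((-53 - 26*74)/(104*(-8 + 74))) = 100*((1/104)*(-53 - 1924)/66) = 100*((1/104)*(1/66)*(-1977)) = 100*(-659/2288) = -16475/572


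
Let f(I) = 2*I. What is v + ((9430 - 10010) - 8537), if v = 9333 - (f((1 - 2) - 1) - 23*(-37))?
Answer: -631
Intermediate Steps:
v = 8486 (v = 9333 - (2*((1 - 2) - 1) - 23*(-37)) = 9333 - (2*(-1 - 1) + 851) = 9333 - (2*(-2) + 851) = 9333 - (-4 + 851) = 9333 - 1*847 = 9333 - 847 = 8486)
v + ((9430 - 10010) - 8537) = 8486 + ((9430 - 10010) - 8537) = 8486 + (-580 - 8537) = 8486 - 9117 = -631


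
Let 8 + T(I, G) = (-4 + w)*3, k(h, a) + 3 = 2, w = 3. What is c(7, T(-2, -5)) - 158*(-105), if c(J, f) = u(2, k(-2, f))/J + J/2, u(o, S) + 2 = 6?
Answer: 232317/14 ≈ 16594.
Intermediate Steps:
k(h, a) = -1 (k(h, a) = -3 + 2 = -1)
u(o, S) = 4 (u(o, S) = -2 + 6 = 4)
T(I, G) = -11 (T(I, G) = -8 + (-4 + 3)*3 = -8 - 1*3 = -8 - 3 = -11)
c(J, f) = J/2 + 4/J (c(J, f) = 4/J + J/2 = J/2 + 4/J)
c(7, T(-2, -5)) - 158*(-105) = ((1/2)*7 + 4/7) - 158*(-105) = (7/2 + 4*(1/7)) + 16590 = (7/2 + 4/7) + 16590 = 57/14 + 16590 = 232317/14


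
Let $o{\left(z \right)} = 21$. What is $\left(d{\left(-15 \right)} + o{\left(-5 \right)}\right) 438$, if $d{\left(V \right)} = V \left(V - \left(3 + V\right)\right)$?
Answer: $28908$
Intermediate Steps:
$d{\left(V \right)} = - 3 V$ ($d{\left(V \right)} = V \left(-3\right) = - 3 V$)
$\left(d{\left(-15 \right)} + o{\left(-5 \right)}\right) 438 = \left(\left(-3\right) \left(-15\right) + 21\right) 438 = \left(45 + 21\right) 438 = 66 \cdot 438 = 28908$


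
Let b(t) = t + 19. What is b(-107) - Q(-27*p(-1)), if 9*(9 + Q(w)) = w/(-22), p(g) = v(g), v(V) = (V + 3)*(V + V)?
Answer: -863/11 ≈ -78.455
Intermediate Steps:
b(t) = 19 + t
v(V) = 2*V*(3 + V) (v(V) = (3 + V)*(2*V) = 2*V*(3 + V))
p(g) = 2*g*(3 + g)
Q(w) = -9 - w/198 (Q(w) = -9 + (w/(-22))/9 = -9 + (w*(-1/22))/9 = -9 + (-w/22)/9 = -9 - w/198)
b(-107) - Q(-27*p(-1)) = (19 - 107) - (-9 - (-3)*2*(-1)*(3 - 1)/22) = -88 - (-9 - (-3)*2*(-1)*2/22) = -88 - (-9 - (-3)*(-4)/22) = -88 - (-9 - 1/198*108) = -88 - (-9 - 6/11) = -88 - 1*(-105/11) = -88 + 105/11 = -863/11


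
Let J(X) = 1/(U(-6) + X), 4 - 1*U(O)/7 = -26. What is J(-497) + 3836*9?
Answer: 9908387/287 ≈ 34524.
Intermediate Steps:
U(O) = 210 (U(O) = 28 - 7*(-26) = 28 + 182 = 210)
J(X) = 1/(210 + X)
J(-497) + 3836*9 = 1/(210 - 497) + 3836*9 = 1/(-287) + 34524 = -1/287 + 34524 = 9908387/287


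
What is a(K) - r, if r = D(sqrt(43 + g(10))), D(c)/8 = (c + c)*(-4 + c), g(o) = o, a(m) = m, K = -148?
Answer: -996 + 64*sqrt(53) ≈ -530.07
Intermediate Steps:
D(c) = 16*c*(-4 + c) (D(c) = 8*((c + c)*(-4 + c)) = 8*((2*c)*(-4 + c)) = 8*(2*c*(-4 + c)) = 16*c*(-4 + c))
r = 16*sqrt(53)*(-4 + sqrt(53)) (r = 16*sqrt(43 + 10)*(-4 + sqrt(43 + 10)) = 16*sqrt(53)*(-4 + sqrt(53)) ≈ 382.07)
a(K) - r = -148 - (848 - 64*sqrt(53)) = -148 + (-848 + 64*sqrt(53)) = -996 + 64*sqrt(53)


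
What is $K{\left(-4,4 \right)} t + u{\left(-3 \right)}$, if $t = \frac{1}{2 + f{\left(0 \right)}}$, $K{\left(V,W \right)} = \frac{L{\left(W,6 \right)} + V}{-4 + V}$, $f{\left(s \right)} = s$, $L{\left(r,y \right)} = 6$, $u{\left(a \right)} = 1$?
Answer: $\frac{7}{8} \approx 0.875$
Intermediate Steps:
$K{\left(V,W \right)} = \frac{6 + V}{-4 + V}$
$t = \frac{1}{2}$ ($t = \frac{1}{2 + 0} = \frac{1}{2} \approx 0.5$)
$K{\left(-4,4 \right)} t + u{\left(-3 \right)} = \frac{6 - 4}{-4 - 4} \cdot \frac{1}{2} + 1 = \frac{1}{-8} \cdot 2 \cdot \frac{1}{2} + 1 = \left(- \frac{1}{8}\right) 2 \cdot \frac{1}{2} + 1 = \left(- \frac{1}{4}\right) \frac{1}{2} + 1 = - \frac{1}{8} + 1 = \frac{7}{8}$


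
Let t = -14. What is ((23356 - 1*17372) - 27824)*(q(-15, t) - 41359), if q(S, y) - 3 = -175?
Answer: 907037040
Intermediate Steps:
q(S, y) = -172 (q(S, y) = 3 - 175 = -172)
((23356 - 1*17372) - 27824)*(q(-15, t) - 41359) = ((23356 - 1*17372) - 27824)*(-172 - 41359) = ((23356 - 17372) - 27824)*(-41531) = (5984 - 27824)*(-41531) = -21840*(-41531) = 907037040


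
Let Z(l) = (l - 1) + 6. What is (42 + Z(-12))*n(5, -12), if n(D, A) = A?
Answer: -420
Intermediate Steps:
Z(l) = 5 + l (Z(l) = (-1 + l) + 6 = 5 + l)
(42 + Z(-12))*n(5, -12) = (42 + (5 - 12))*(-12) = (42 - 7)*(-12) = 35*(-12) = -420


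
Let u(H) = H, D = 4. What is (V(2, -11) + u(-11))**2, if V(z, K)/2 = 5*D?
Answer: 841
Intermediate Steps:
V(z, K) = 40 (V(z, K) = 2*(5*4) = 2*20 = 40)
(V(2, -11) + u(-11))**2 = (40 - 11)**2 = 29**2 = 841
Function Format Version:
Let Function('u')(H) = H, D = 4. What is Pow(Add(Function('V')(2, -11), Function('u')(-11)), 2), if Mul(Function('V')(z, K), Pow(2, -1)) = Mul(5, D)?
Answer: 841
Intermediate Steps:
Function('V')(z, K) = 40 (Function('V')(z, K) = Mul(2, Mul(5, 4)) = Mul(2, 20) = 40)
Pow(Add(Function('V')(2, -11), Function('u')(-11)), 2) = Pow(Add(40, -11), 2) = Pow(29, 2) = 841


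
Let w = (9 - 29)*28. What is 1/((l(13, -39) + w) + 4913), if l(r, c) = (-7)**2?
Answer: 1/4402 ≈ 0.00022717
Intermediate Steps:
l(r, c) = 49
w = -560 (w = -20*28 = -560)
1/((l(13, -39) + w) + 4913) = 1/((49 - 560) + 4913) = 1/(-511 + 4913) = 1/4402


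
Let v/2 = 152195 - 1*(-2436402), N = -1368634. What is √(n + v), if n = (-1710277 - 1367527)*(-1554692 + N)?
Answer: √8997429633298 ≈ 2.9996e+6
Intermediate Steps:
v = 5177194 (v = 2*(152195 - 1*(-2436402)) = 2*(152195 + 2436402) = 2*2588597 = 5177194)
n = 8997424456104 (n = (-1710277 - 1367527)*(-1554692 - 1368634) = -3077804*(-2923326) = 8997424456104)
√(n + v) = √(8997424456104 + 5177194) = √8997429633298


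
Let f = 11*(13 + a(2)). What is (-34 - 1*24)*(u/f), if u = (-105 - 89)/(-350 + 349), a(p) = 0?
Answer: -11252/143 ≈ -78.685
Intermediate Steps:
u = 194 (u = -194/(-1) = -194*(-1) = 194)
f = 143 (f = 11*(13 + 0) = 11*13 = 143)
(-34 - 1*24)*(u/f) = (-34 - 1*24)*(194/143) = (-34 - 24)*(194*(1/143)) = -58*194/143 = -11252/143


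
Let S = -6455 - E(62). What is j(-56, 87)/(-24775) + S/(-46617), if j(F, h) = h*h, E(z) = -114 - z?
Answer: -65760616/384978725 ≈ -0.17082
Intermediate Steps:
S = -6279 (S = -6455 - (-114 - 1*62) = -6455 - (-114 - 62) = -6455 - 1*(-176) = -6455 + 176 = -6279)
j(F, h) = h²
j(-56, 87)/(-24775) + S/(-46617) = 87²/(-24775) - 6279/(-46617) = 7569*(-1/24775) - 6279*(-1/46617) = -7569/24775 + 2093/15539 = -65760616/384978725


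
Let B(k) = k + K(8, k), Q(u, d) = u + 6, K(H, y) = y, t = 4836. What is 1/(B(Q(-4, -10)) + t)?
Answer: 1/4840 ≈ 0.00020661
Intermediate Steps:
Q(u, d) = 6 + u
B(k) = 2*k (B(k) = k + k = 2*k)
1/(B(Q(-4, -10)) + t) = 1/(2*(6 - 4) + 4836) = 1/(2*2 + 4836) = 1/(4 + 4836) = 1/4840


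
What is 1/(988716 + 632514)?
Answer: 1/1621230 ≈ 6.1682e-7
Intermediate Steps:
1/(988716 + 632514) = 1/1621230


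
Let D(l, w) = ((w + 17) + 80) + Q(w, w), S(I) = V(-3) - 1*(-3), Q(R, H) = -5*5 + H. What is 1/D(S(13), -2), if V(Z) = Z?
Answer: 1/68 ≈ 0.014706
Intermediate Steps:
Q(R, H) = -25 + H
S(I) = 0 (S(I) = -3 - 1*(-3) = -3 + 3 = 0)
D(l, w) = 72 + 2*w (D(l, w) = ((w + 17) + 80) + (-25 + w) = ((17 + w) + 80) + (-25 + w) = (97 + w) + (-25 + w) = 72 + 2*w)
1/D(S(13), -2) = 1/(72 + 2*(-2)) = 1/(72 - 4) = 1/68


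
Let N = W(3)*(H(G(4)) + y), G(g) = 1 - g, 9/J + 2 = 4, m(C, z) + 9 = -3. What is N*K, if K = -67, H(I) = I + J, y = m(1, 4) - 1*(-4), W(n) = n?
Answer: 2613/2 ≈ 1306.5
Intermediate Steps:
m(C, z) = -12 (m(C, z) = -9 - 3 = -12)
J = 9/2 (J = 9/(-2 + 4) = 9/2 ≈ 4.5000)
y = -8 (y = -12 - 1*(-4) = -12 + 4 = -8)
H(I) = 9/2 + I (H(I) = I + 9/2 = 9/2 + I)
N = -39/2 (N = 3*((9/2 + (1 - 1*4)) - 8) = 3*((9/2 + (1 - 4)) - 8) = 3*((9/2 - 3) - 8) = 3*(3/2 - 8) = 3*(-13/2) = -39/2 ≈ -19.500)
N*K = -39/2*(-67) = 2613/2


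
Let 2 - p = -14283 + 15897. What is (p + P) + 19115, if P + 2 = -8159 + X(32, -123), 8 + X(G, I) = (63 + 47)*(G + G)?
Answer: 16374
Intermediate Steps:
X(G, I) = -8 + 220*G (X(G, I) = -8 + (63 + 47)*(G + G) = -8 + 110*(2*G) = -8 + 220*G)
p = -1612 (p = 2 - (-14283 + 15897) = 2 - 1*1614 = 2 - 1614 = -1612)
P = -1129 (P = -2 + (-8159 + (-8 + 220*32)) = -2 + (-8159 + (-8 + 7040)) = -2 + (-8159 + 7032) = -2 - 1127 = -1129)
(p + P) + 19115 = (-1612 - 1129) + 19115 = -2741 + 19115 = 16374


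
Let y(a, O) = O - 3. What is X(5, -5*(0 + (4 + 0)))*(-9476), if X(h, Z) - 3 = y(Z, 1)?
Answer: -9476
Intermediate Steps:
y(a, O) = -3 + O
X(h, Z) = 1 (X(h, Z) = 3 + (-3 + 1) = 3 - 2 = 1)
X(5, -5*(0 + (4 + 0)))*(-9476) = 1*(-9476) = -9476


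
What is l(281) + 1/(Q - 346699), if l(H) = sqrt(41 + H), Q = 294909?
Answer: -1/51790 + sqrt(322) ≈ 17.944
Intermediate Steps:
l(281) + 1/(Q - 346699) = sqrt(41 + 281) + 1/(294909 - 346699) = sqrt(322) + 1/(-51790) = sqrt(322) - 1/51790 = -1/51790 + sqrt(322)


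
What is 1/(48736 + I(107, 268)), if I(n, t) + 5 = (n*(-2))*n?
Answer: 1/25833 ≈ 3.8710e-5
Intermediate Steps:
I(n, t) = -5 - 2*n² (I(n, t) = -5 + (n*(-2))*n = -5 + (-2*n)*n = -5 - 2*n²)
1/(48736 + I(107, 268)) = 1/(48736 + (-5 - 2*107²)) = 1/(48736 + (-5 - 2*11449)) = 1/(48736 + (-5 - 22898)) = 1/(48736 - 22903) = 1/25833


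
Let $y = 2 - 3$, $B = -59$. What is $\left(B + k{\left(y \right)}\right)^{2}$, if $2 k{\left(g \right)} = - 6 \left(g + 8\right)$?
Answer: $6400$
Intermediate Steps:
$y = -1$
$k{\left(g \right)} = -24 - 3 g$ ($k{\left(g \right)} = \frac{\left(-6\right) \left(g + 8\right)}{2} = \frac{\left(-6\right) \left(8 + g\right)}{2} = \frac{-48 - 6 g}{2} = -24 - 3 g$)
$\left(B + k{\left(y \right)}\right)^{2} = \left(-59 - 21\right)^{2} = \left(-80\right)^{2} = 6400$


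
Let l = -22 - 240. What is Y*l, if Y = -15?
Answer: 3930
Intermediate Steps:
l = -262
Y*l = -15*(-262) = 3930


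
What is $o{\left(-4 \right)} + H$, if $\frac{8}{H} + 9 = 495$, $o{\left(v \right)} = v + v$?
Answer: $- \frac{1940}{243} \approx -7.9835$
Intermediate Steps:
$o{\left(v \right)} = 2 v$
$H = \frac{4}{243}$ ($H = \frac{8}{-9 + 495} = \frac{8}{486} = 8 \cdot \frac{1}{486} = \frac{4}{243} \approx 0.016461$)
$o{\left(-4 \right)} + H = 2 \left(-4\right) + \frac{4}{243} = -8 + \frac{4}{243} = - \frac{1940}{243}$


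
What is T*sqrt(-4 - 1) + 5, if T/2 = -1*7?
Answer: 5 - 14*I*sqrt(5) ≈ 5.0 - 31.305*I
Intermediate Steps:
T = -14 (T = 2*(-1*7) = 2*(-7) = -14)
T*sqrt(-4 - 1) + 5 = -14*sqrt(-4 - 1) + 5 = -14*I*sqrt(5) + 5 = 5 - 14*I*sqrt(5)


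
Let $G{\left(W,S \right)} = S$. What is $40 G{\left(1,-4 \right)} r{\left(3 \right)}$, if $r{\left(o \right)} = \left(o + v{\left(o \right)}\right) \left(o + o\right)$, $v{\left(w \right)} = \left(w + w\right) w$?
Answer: $-20160$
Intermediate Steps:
$v{\left(w \right)} = 2 w^{2}$ ($v{\left(w \right)} = 2 w w = 2 w^{2}$)
$r{\left(o \right)} = 2 o \left(o + 2 o^{2}\right)$ ($r{\left(o \right)} = \left(o + 2 o^{2}\right) \left(o + o\right) = \left(o + 2 o^{2}\right) 2 o = 2 o \left(o + 2 o^{2}\right)$)
$40 G{\left(1,-4 \right)} r{\left(3 \right)} = 40 \left(-4\right) 3^{2} \left(2 + 4 \cdot 3\right) = - 160 \cdot 9 \left(2 + 12\right) = - 160 \cdot 9 \cdot 14 = \left(-160\right) 126 = -20160$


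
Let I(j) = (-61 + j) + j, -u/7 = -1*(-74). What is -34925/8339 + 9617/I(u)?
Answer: -118508888/9147883 ≈ -12.955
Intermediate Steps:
u = -518 (u = -(-7)*(-74) = -7*74 = -518)
I(j) = -61 + 2*j
-34925/8339 + 9617/I(u) = -34925/8339 + 9617/(-61 + 2*(-518)) = -34925*1/8339 + 9617/(-61 - 1036) = -34925/8339 + 9617/(-1097) = -34925/8339 + 9617*(-1/1097) = -34925/8339 - 9617/1097 = -118508888/9147883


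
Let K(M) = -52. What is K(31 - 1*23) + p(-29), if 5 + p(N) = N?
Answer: -86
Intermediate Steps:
p(N) = -5 + N
K(31 - 1*23) + p(-29) = -52 + (-5 - 29) = -52 - 34 = -86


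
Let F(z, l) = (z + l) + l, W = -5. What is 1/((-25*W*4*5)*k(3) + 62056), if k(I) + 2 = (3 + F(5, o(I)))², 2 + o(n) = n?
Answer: 1/307056 ≈ 3.2567e-6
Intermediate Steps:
o(n) = -2 + n
F(z, l) = z + 2*l (F(z, l) = (l + z) + l = z + 2*l)
k(I) = -2 + (4 + 2*I)² (k(I) = -2 + (3 + (5 + 2*(-2 + I)))² = -2 + (3 + (5 + (-4 + 2*I)))² = -2 + (3 + (1 + 2*I))² = -2 + (4 + 2*I)²)
1/((-25*W*4*5)*k(3) + 62056) = 1/((-25*(-5*4)*5)*(-2 + 4*(2 + 3)²) + 62056) = 1/((-(-500)*5)*(-2 + 4*5²) + 62056) = 1/((-25*(-100))*(-2 + 4*25) + 62056) = 1/(2500*(-2 + 100) + 62056) = 1/(2500*98 + 62056) = 1/(245000 + 62056) = 1/307056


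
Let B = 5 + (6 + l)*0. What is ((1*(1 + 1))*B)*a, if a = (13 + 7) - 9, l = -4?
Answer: 110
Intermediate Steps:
a = 11 (a = 20 - 9 = 11)
B = 5 (B = 5 + (6 - 4)*0 = 5 + 2*0 = 5 + 0 = 5)
((1*(1 + 1))*B)*a = ((1*(1 + 1))*5)*11 = ((1*2)*5)*11 = (2*5)*11 = 10*11 = 110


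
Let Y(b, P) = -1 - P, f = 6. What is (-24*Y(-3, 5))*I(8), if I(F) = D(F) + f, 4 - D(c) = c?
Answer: 288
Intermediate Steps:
D(c) = 4 - c
I(F) = 10 - F (I(F) = (4 - F) + 6 = 10 - F)
(-24*Y(-3, 5))*I(8) = (-24*(-1 - 1*5))*(10 - 1*8) = (-24*(-1 - 5))*(10 - 8) = -24*(-6)*2 = 144*2 = 288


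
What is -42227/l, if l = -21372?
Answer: 42227/21372 ≈ 1.9758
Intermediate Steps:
-42227/l = -42227/(-21372) = -42227*(-1/21372) = 42227/21372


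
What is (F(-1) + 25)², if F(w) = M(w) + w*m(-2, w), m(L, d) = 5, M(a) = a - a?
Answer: 400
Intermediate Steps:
M(a) = 0
F(w) = 5*w (F(w) = 0 + w*5 = 0 + 5*w = 5*w)
(F(-1) + 25)² = (5*(-1) + 25)² = (-5 + 25)² = 20² = 400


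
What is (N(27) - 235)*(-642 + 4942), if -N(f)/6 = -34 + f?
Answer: -829900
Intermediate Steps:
N(f) = 204 - 6*f (N(f) = -6*(-34 + f) = 204 - 6*f)
(N(27) - 235)*(-642 + 4942) = ((204 - 6*27) - 235)*(-642 + 4942) = ((204 - 162) - 235)*4300 = (42 - 235)*4300 = -193*4300 = -829900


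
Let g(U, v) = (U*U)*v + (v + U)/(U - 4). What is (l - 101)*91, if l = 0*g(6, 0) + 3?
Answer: -8918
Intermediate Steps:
g(U, v) = v*U² + (U + v)/(-4 + U) (g(U, v) = U²*v + (U + v)/(-4 + U) = v*U² + (U + v)/(-4 + U))
l = 3 (l = 0*((6 + 0 + 0*6³ - 4*0*6²)/(-4 + 6)) + 3 = 0*((6 + 0 + 0*216 - 4*0*36)/2) + 3 = 0*((6 + 0 + 0 + 0)/2) + 3 = 0*((½)*6) + 3 = 0*3 + 3 = 0 + 3 = 3)
(l - 101)*91 = (3 - 101)*91 = -98*91 = -8918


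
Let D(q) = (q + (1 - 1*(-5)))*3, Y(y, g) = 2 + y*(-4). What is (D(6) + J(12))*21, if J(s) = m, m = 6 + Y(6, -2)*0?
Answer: 882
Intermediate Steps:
Y(y, g) = 2 - 4*y
m = 6 (m = 6 + (2 - 4*6)*0 = 6 + (2 - 24)*0 = 6 - 22*0 = 6 + 0 = 6)
J(s) = 6
D(q) = 18 + 3*q (D(q) = (q + (1 + 5))*3 = (q + 6)*3 = (6 + q)*3 = 18 + 3*q)
(D(6) + J(12))*21 = ((18 + 3*6) + 6)*21 = ((18 + 18) + 6)*21 = (36 + 6)*21 = 42*21 = 882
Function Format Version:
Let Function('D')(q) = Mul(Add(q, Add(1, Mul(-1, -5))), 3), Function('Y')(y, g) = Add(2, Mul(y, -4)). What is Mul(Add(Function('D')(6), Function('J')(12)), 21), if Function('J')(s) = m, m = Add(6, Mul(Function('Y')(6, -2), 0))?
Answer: 882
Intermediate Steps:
Function('Y')(y, g) = Add(2, Mul(-4, y))
m = 6 (m = Add(6, Mul(Add(2, Mul(-4, 6)), 0)) = Add(6, Mul(Add(2, -24), 0)) = Add(6, Mul(-22, 0)) = Add(6, 0) = 6)
Function('J')(s) = 6
Function('D')(q) = Add(18, Mul(3, q)) (Function('D')(q) = Mul(Add(q, Add(1, 5)), 3) = Mul(Add(q, 6), 3) = Mul(Add(6, q), 3) = Add(18, Mul(3, q)))
Mul(Add(Function('D')(6), Function('J')(12)), 21) = Mul(Add(Add(18, Mul(3, 6)), 6), 21) = Mul(Add(Add(18, 18), 6), 21) = Mul(Add(36, 6), 21) = Mul(42, 21) = 882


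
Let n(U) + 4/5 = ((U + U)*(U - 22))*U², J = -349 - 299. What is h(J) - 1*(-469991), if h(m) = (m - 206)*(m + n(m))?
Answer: -1556889141145269/5 ≈ -3.1138e+14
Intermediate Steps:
J = -648
n(U) = -⅘ + 2*U³*(-22 + U) (n(U) = -⅘ + ((U + U)*(U - 22))*U² = -⅘ + ((2*U)*(-22 + U))*U² = -⅘ + (2*U*(-22 + U))*U² = -⅘ + 2*U³*(-22 + U))
h(m) = (-206 + m)*(-⅘ + m - 44*m³ + 2*m⁴) (h(m) = (m - 206)*(m + (-⅘ - 44*m³ + 2*m⁴)) = (-206 + m)*(-⅘ + m - 44*m³ + 2*m⁴))
h(J) - 1*(-469991) = (824/5 + (-648)² - 456*(-648)⁴ + 2*(-648)⁵ + 9064*(-648)³ - 1034/5*(-648)) - 1*(-469991) = (824/5 + 419904 - 456*176319369216 + 2*(-114254951251968) + 9064*(-272097792) + 670032/5) + 469991 = (824/5 + 419904 - 80401632362496 - 228509902503936 - 2466294386688 + 670032/5) + 469991 = -1556889143495224/5 + 469991 = -1556889141145269/5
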